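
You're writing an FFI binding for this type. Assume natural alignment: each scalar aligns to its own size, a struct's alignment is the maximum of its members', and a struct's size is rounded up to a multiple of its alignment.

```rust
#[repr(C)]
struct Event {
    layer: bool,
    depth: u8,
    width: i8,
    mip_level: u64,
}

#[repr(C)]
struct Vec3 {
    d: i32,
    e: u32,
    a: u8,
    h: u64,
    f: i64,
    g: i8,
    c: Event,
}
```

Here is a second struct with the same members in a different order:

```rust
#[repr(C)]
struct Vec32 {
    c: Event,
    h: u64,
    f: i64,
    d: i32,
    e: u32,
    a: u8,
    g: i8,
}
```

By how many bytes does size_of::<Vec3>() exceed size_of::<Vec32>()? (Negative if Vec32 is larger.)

8

Event: 0..1  layer  (1B, 1-aligned); 1..2  depth  (1B, 1-aligned); 2..3  width  (1B, 1-aligned); 3..8  -- padding (5B); 8..16  mip_level  (8B, 8-aligned); sizeof = 16, alignof = 8
0..4  d  (4B, 4-aligned)
4..8  e  (4B, 4-aligned)
8..9  a  (1B, 1-aligned)
9..16  -- padding (7B)
16..24  h  (8B, 8-aligned)
24..32  f  (8B, 8-aligned)
32..33  g  (1B, 1-aligned)
33..40  -- padding (7B)
40..56  c  (16B, 8-aligned)
sizeof = 56, alignof = 8
— Vec32 —
0..16  c  (16B, 8-aligned)
16..24  h  (8B, 8-aligned)
24..32  f  (8B, 8-aligned)
32..36  d  (4B, 4-aligned)
36..40  e  (4B, 4-aligned)
40..41  a  (1B, 1-aligned)
41..42  g  (1B, 1-aligned)
42..48  -- tail padding (6B)
sizeof = 48, alignof = 8
56 − 48 = 8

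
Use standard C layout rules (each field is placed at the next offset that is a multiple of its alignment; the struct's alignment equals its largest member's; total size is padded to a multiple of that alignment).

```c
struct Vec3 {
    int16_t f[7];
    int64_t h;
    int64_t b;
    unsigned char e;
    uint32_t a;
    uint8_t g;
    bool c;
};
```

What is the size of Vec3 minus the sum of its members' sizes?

11

f at 0 (size 14, align 2) → ends 14
pad 2 to align 8 for h
h at 16 (size 8, align 8) → ends 24
b at 24 (size 8, align 8) → ends 32
e at 32 (size 1, align 1) → ends 33
pad 3 to align 4 for a
a at 36 (size 4, align 4) → ends 40
g at 40 (size 1, align 1) → ends 41
c at 41 (size 1, align 1) → ends 42
tail pad 6 to reach multiple of 8
total 48 bytes, alignment 8
data bytes 37, size 48 → padding 11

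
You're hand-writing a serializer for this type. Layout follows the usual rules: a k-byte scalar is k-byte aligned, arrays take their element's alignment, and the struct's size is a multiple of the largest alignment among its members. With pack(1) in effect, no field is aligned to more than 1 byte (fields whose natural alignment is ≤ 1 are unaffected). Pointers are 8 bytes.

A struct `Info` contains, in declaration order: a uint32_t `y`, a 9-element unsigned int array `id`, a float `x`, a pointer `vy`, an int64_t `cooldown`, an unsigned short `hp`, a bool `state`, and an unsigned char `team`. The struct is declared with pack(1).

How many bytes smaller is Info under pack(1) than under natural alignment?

8

natural layout:
  0..4  y  (4B, 4-aligned)
  4..40  id  (36B, 4-aligned)
  40..44  x  (4B, 4-aligned)
  44..48  -- padding (4B)
  48..56  vy  (8B, 8-aligned)
  56..64  cooldown  (8B, 8-aligned)
  64..66  hp  (2B, 2-aligned)
  66..67  state  (1B, 1-aligned)
  67..68  team  (1B, 1-aligned)
  68..72  -- tail padding (4B)
  sizeof = 72, alignof = 8
packed(1) layout:
  0..4  y  (4B, 1-aligned)
  4..40  id  (36B, 1-aligned)
  40..44  x  (4B, 1-aligned)
  44..52  vy  (8B, 1-aligned)
  52..60  cooldown  (8B, 1-aligned)
  60..62  hp  (2B, 1-aligned)
  62..63  state  (1B, 1-aligned)
  63..64  team  (1B, 1-aligned)
  sizeof = 64, alignof = 1
72 − 64 = 8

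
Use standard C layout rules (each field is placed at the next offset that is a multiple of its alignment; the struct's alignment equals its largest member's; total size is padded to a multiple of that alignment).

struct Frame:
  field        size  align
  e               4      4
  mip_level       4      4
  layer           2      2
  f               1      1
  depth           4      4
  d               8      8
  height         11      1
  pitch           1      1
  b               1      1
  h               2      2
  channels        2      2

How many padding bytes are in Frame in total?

e at 0 (size 4, align 4) → ends 4
mip_level at 4 (size 4, align 4) → ends 8
layer at 8 (size 2, align 2) → ends 10
f at 10 (size 1, align 1) → ends 11
pad 1 to align 4 for depth
depth at 12 (size 4, align 4) → ends 16
d at 16 (size 8, align 8) → ends 24
height at 24 (size 11, align 1) → ends 35
pitch at 35 (size 1, align 1) → ends 36
b at 36 (size 1, align 1) → ends 37
pad 1 to align 2 for h
h at 38 (size 2, align 2) → ends 40
channels at 40 (size 2, align 2) → ends 42
tail pad 6 to reach multiple of 8
total 48 bytes, alignment 8
data bytes 40, size 48 → padding 8

8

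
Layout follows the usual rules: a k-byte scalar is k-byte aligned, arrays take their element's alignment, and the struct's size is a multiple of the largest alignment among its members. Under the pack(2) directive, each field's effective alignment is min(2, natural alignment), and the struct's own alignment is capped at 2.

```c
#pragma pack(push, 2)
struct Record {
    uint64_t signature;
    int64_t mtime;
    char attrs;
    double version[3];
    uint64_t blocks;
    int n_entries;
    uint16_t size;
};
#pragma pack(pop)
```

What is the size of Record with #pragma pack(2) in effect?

56

@0: signature [8B, align 2] → 8
@8: mtime [8B, align 2] → 16
@16: attrs [1B, align 1] → 17
+1 pad (align 2)
@18: version [24B, align 2] → 42
@42: blocks [8B, align 2] → 50
@50: n_entries [4B, align 2] → 54
@54: size [2B, align 2] → 56
size 56, align 2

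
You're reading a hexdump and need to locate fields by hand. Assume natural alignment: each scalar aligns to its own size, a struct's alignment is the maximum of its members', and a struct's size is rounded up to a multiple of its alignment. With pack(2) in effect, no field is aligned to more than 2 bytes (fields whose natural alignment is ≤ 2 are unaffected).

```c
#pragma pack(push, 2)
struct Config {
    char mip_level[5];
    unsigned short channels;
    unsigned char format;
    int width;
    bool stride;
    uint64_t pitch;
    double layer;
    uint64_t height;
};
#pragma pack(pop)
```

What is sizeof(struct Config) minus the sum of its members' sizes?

mip_level at 0 (size 5, align 1) → ends 5
pad 1 to align 2 for channels
channels at 6 (size 2, align 2) → ends 8
format at 8 (size 1, align 1) → ends 9
pad 1 to align 2 for width
width at 10 (size 4, align 2) → ends 14
stride at 14 (size 1, align 1) → ends 15
pad 1 to align 2 for pitch
pitch at 16 (size 8, align 2) → ends 24
layer at 24 (size 8, align 2) → ends 32
height at 32 (size 8, align 2) → ends 40
total 40 bytes, alignment 2
data bytes 37, size 40 → padding 3

3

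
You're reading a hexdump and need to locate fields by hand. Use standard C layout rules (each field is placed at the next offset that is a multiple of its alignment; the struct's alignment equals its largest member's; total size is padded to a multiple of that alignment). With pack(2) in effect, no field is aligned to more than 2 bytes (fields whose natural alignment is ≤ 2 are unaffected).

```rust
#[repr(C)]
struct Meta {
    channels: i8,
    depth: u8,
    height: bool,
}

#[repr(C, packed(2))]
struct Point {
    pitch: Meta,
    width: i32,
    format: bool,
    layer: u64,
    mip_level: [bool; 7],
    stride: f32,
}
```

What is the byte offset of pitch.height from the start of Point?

Meta: 0..1  channels  (1B, 1-aligned); 1..2  depth  (1B, 1-aligned); 2..3  height  (1B, 1-aligned); sizeof = 3, alignof = 1
0..3  pitch  (3B, 1-aligned)
within Meta: height at 2
0 + 2 = 2

2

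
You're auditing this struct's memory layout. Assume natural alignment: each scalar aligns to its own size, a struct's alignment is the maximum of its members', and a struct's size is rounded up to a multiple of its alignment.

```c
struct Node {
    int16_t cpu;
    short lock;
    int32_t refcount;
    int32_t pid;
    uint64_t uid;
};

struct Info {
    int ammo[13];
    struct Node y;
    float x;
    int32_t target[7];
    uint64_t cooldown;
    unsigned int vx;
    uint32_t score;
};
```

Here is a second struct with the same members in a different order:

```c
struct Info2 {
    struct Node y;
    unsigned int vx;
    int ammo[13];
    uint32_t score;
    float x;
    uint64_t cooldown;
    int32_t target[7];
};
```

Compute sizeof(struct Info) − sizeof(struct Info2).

0

Node: @0: cpu [2B, align 2] → 2; @2: lock [2B, align 2] → 4; @4: refcount [4B, align 4] → 8; @8: pid [4B, align 4] → 12; +4 pad (align 8); @16: uid [8B, align 8] → 24; size 24, align 8
@0: ammo [52B, align 4] → 52
+4 pad (align 8)
@56: y [24B, align 8] → 80
@80: x [4B, align 4] → 84
@84: target [28B, align 4] → 112
@112: cooldown [8B, align 8] → 120
@120: vx [4B, align 4] → 124
@124: score [4B, align 4] → 128
size 128, align 8
— Info2 —
@0: y [24B, align 8] → 24
@24: vx [4B, align 4] → 28
@28: ammo [52B, align 4] → 80
@80: score [4B, align 4] → 84
@84: x [4B, align 4] → 88
@88: cooldown [8B, align 8] → 96
@96: target [28B, align 4] → 124
+4 tail pad (align 8)
size 128, align 8
128 − 128 = 0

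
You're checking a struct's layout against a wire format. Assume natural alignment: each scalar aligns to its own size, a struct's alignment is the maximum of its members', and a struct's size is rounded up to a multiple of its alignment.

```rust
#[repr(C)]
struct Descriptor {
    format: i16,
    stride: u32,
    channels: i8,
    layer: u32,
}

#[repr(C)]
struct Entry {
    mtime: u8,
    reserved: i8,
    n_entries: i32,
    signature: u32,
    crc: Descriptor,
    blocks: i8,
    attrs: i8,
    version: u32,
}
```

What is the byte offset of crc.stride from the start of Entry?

16

Descriptor: @0: format [2B, align 2] → 2; +2 pad (align 4); @4: stride [4B, align 4] → 8; @8: channels [1B, align 1] → 9; +3 pad (align 4); @12: layer [4B, align 4] → 16; size 16, align 4
@0: mtime [1B, align 1] → 1
@1: reserved [1B, align 1] → 2
+2 pad (align 4)
@4: n_entries [4B, align 4] → 8
@8: signature [4B, align 4] → 12
@12: crc [16B, align 4] → 28
within Descriptor: stride at 4
12 + 4 = 16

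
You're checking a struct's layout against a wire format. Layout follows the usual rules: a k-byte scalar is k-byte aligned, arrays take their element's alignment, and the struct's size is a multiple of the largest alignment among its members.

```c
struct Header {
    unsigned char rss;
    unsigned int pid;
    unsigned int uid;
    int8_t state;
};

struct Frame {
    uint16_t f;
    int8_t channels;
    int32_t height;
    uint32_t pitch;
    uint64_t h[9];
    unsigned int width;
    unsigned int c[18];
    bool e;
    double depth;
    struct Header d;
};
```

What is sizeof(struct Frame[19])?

Header: 0..1  rss  (1B, 1-aligned); 1..4  -- padding (3B); 4..8  pid  (4B, 4-aligned); 8..12  uid  (4B, 4-aligned); 12..13  state  (1B, 1-aligned); 13..16  -- tail padding (3B); sizeof = 16, alignof = 4
0..2  f  (2B, 2-aligned)
2..3  channels  (1B, 1-aligned)
3..4  -- padding (1B)
4..8  height  (4B, 4-aligned)
8..12  pitch  (4B, 4-aligned)
12..16  -- padding (4B)
16..88  h  (72B, 8-aligned)
88..92  width  (4B, 4-aligned)
92..164  c  (72B, 4-aligned)
164..165  e  (1B, 1-aligned)
165..168  -- padding (3B)
168..176  depth  (8B, 8-aligned)
176..192  d  (16B, 4-aligned)
sizeof = 192, alignof = 8
array of 19: 19 × 192 = 3648

3648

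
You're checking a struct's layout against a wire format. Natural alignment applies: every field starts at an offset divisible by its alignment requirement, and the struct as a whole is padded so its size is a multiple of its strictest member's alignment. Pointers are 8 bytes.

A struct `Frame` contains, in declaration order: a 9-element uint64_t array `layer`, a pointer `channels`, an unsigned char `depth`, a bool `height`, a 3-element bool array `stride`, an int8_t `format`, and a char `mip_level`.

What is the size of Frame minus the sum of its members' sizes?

1

@0: layer [72B, align 8] → 72
@72: channels [8B, align 8] → 80
@80: depth [1B, align 1] → 81
@81: height [1B, align 1] → 82
@82: stride [3B, align 1] → 85
@85: format [1B, align 1] → 86
@86: mip_level [1B, align 1] → 87
+1 tail pad (align 8)
size 88, align 8
data bytes 87, size 88 → padding 1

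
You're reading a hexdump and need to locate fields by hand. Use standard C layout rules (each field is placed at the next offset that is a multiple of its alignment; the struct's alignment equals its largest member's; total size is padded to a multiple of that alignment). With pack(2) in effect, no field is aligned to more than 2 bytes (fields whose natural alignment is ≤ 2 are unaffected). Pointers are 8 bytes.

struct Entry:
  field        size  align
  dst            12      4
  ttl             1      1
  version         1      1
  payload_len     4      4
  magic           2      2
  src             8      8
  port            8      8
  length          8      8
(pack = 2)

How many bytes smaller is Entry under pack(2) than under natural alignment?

natural layout:
  @0: dst [12B, align 4] → 12
  @12: ttl [1B, align 1] → 13
  @13: version [1B, align 1] → 14
  +2 pad (align 4)
  @16: payload_len [4B, align 4] → 20
  @20: magic [2B, align 2] → 22
  +2 pad (align 8)
  @24: src [8B, align 8] → 32
  @32: port [8B, align 8] → 40
  @40: length [8B, align 8] → 48
  size 48, align 8
packed(2) layout:
  @0: dst [12B, align 2] → 12
  @12: ttl [1B, align 1] → 13
  @13: version [1B, align 1] → 14
  @14: payload_len [4B, align 2] → 18
  @18: magic [2B, align 2] → 20
  @20: src [8B, align 2] → 28
  @28: port [8B, align 2] → 36
  @36: length [8B, align 2] → 44
  size 44, align 2
48 − 44 = 4

4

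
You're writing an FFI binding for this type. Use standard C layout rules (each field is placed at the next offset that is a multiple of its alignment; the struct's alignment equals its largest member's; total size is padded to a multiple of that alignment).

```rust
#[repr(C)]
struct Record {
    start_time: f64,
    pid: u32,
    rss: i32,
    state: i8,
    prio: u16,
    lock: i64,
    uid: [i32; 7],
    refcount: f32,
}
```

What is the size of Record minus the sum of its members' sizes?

5

start_time at 0 (size 8, align 8) → ends 8
pid at 8 (size 4, align 4) → ends 12
rss at 12 (size 4, align 4) → ends 16
state at 16 (size 1, align 1) → ends 17
pad 1 to align 2 for prio
prio at 18 (size 2, align 2) → ends 20
pad 4 to align 8 for lock
lock at 24 (size 8, align 8) → ends 32
uid at 32 (size 28, align 4) → ends 60
refcount at 60 (size 4, align 4) → ends 64
total 64 bytes, alignment 8
data bytes 59, size 64 → padding 5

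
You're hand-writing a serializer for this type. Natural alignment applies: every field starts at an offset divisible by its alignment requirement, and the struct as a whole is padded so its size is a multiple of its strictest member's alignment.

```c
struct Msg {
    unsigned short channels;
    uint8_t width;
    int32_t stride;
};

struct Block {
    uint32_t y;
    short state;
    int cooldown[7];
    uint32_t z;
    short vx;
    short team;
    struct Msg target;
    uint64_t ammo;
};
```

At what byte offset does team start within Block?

Msg: channels at 0 (size 2, align 2) → ends 2; width at 2 (size 1, align 1) → ends 3; pad 1 to align 4 for stride; stride at 4 (size 4, align 4) → ends 8; total 8 bytes, alignment 4
y at 0 (size 4, align 4) → ends 4
state at 4 (size 2, align 2) → ends 6
pad 2 to align 4 for cooldown
cooldown at 8 (size 28, align 4) → ends 36
z at 36 (size 4, align 4) → ends 40
vx at 40 (size 2, align 2) → ends 42
team at 42 (size 2, align 2) → ends 44

42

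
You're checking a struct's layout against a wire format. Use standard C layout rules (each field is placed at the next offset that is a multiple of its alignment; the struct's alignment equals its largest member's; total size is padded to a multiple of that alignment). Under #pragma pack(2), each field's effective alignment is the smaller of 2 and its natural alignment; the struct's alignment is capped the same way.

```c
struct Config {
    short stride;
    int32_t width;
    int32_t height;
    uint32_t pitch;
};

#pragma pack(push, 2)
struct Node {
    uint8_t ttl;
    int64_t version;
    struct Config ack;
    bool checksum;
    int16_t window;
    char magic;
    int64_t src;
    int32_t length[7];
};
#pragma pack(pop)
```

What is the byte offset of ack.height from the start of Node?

Config: stride at 0 (size 2, align 2) → ends 2; pad 2 to align 4 for width; width at 4 (size 4, align 4) → ends 8; height at 8 (size 4, align 4) → ends 12; pitch at 12 (size 4, align 4) → ends 16; total 16 bytes, alignment 4
ttl at 0 (size 1, align 1) → ends 1
pad 1 to align 2 for version
version at 2 (size 8, align 2) → ends 10
ack at 10 (size 16, align 2) → ends 26
within Config: height at 8
10 + 8 = 18

18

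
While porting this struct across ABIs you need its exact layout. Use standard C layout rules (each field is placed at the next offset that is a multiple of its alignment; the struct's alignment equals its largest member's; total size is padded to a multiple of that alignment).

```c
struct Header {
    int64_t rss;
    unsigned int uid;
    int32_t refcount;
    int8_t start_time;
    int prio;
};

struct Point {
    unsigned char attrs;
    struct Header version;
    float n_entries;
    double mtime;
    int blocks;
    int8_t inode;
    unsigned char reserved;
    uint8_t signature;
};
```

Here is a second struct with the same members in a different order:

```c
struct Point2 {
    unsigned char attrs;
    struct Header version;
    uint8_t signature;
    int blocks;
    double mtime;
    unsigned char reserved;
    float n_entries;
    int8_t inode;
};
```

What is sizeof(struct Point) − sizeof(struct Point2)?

-8

Header: @0: rss [8B, align 8] → 8; @8: uid [4B, align 4] → 12; @12: refcount [4B, align 4] → 16; @16: start_time [1B, align 1] → 17; +3 pad (align 4); @20: prio [4B, align 4] → 24; size 24, align 8
@0: attrs [1B, align 1] → 1
+7 pad (align 8)
@8: version [24B, align 8] → 32
@32: n_entries [4B, align 4] → 36
+4 pad (align 8)
@40: mtime [8B, align 8] → 48
@48: blocks [4B, align 4] → 52
@52: inode [1B, align 1] → 53
@53: reserved [1B, align 1] → 54
@54: signature [1B, align 1] → 55
+1 tail pad (align 8)
size 56, align 8
— Point2 —
@0: attrs [1B, align 1] → 1
+7 pad (align 8)
@8: version [24B, align 8] → 32
@32: signature [1B, align 1] → 33
+3 pad (align 4)
@36: blocks [4B, align 4] → 40
@40: mtime [8B, align 8] → 48
@48: reserved [1B, align 1] → 49
+3 pad (align 4)
@52: n_entries [4B, align 4] → 56
@56: inode [1B, align 1] → 57
+7 tail pad (align 8)
size 64, align 8
56 − 64 = -8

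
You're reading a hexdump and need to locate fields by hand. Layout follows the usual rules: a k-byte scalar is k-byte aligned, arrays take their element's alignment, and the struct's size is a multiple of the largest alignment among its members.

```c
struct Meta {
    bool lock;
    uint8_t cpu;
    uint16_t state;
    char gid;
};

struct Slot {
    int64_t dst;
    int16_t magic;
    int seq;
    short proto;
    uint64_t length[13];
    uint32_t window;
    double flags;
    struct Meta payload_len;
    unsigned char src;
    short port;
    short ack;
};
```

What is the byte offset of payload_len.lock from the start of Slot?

Meta: @0: lock [1B, align 1] → 1; @1: cpu [1B, align 1] → 2; @2: state [2B, align 2] → 4; @4: gid [1B, align 1] → 5; +1 tail pad (align 2); size 6, align 2
@0: dst [8B, align 8] → 8
@8: magic [2B, align 2] → 10
+2 pad (align 4)
@12: seq [4B, align 4] → 16
@16: proto [2B, align 2] → 18
+6 pad (align 8)
@24: length [104B, align 8] → 128
@128: window [4B, align 4] → 132
+4 pad (align 8)
@136: flags [8B, align 8] → 144
@144: payload_len [6B, align 2] → 150
within Meta: lock at 0
144 + 0 = 144

144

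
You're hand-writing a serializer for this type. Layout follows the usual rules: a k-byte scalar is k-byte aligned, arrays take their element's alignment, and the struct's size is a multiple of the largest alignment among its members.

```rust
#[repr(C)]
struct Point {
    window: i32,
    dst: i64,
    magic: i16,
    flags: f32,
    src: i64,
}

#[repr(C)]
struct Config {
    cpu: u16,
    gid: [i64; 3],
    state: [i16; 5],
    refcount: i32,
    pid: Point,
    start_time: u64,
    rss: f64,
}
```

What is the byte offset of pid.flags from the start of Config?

68

Point: window at 0 (size 4, align 4) → ends 4; pad 4 to align 8 for dst; dst at 8 (size 8, align 8) → ends 16; magic at 16 (size 2, align 2) → ends 18; pad 2 to align 4 for flags; flags at 20 (size 4, align 4) → ends 24; src at 24 (size 8, align 8) → ends 32; total 32 bytes, alignment 8
cpu at 0 (size 2, align 2) → ends 2
pad 6 to align 8 for gid
gid at 8 (size 24, align 8) → ends 32
state at 32 (size 10, align 2) → ends 42
pad 2 to align 4 for refcount
refcount at 44 (size 4, align 4) → ends 48
pid at 48 (size 32, align 8) → ends 80
within Point: flags at 20
48 + 20 = 68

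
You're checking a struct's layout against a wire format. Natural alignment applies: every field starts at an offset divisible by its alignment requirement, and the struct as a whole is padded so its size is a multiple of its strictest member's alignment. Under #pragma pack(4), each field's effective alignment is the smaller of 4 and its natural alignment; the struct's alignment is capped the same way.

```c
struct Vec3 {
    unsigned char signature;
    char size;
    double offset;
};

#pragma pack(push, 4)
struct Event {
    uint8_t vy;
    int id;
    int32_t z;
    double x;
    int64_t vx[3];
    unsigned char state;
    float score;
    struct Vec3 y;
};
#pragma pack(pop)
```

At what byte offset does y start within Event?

52

Vec3: 0..1  signature  (1B, 1-aligned); 1..2  size  (1B, 1-aligned); 2..8  -- padding (6B); 8..16  offset  (8B, 8-aligned); sizeof = 16, alignof = 8
0..1  vy  (1B, 1-aligned)
1..4  -- padding (3B)
4..8  id  (4B, 4-aligned)
8..12  z  (4B, 4-aligned)
12..20  x  (8B, 4-aligned)
20..44  vx  (24B, 4-aligned)
44..45  state  (1B, 1-aligned)
45..48  -- padding (3B)
48..52  score  (4B, 4-aligned)
52..68  y  (16B, 4-aligned)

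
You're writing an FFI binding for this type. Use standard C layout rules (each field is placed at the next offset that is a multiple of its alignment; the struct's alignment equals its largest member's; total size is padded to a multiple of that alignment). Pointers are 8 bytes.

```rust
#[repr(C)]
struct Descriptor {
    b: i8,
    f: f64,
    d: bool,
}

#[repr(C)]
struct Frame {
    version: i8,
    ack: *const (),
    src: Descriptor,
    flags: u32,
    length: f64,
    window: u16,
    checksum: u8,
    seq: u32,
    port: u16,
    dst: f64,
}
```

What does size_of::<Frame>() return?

80 bytes

Descriptor: b at 0 (size 1, align 1) → ends 1; pad 7 to align 8 for f; f at 8 (size 8, align 8) → ends 16; d at 16 (size 1, align 1) → ends 17; tail pad 7 to reach multiple of 8; total 24 bytes, alignment 8
version at 0 (size 1, align 1) → ends 1
pad 7 to align 8 for ack
ack at 8 (size 8, align 8) → ends 16
src at 16 (size 24, align 8) → ends 40
flags at 40 (size 4, align 4) → ends 44
pad 4 to align 8 for length
length at 48 (size 8, align 8) → ends 56
window at 56 (size 2, align 2) → ends 58
checksum at 58 (size 1, align 1) → ends 59
pad 1 to align 4 for seq
seq at 60 (size 4, align 4) → ends 64
port at 64 (size 2, align 2) → ends 66
pad 6 to align 8 for dst
dst at 72 (size 8, align 8) → ends 80
total 80 bytes, alignment 8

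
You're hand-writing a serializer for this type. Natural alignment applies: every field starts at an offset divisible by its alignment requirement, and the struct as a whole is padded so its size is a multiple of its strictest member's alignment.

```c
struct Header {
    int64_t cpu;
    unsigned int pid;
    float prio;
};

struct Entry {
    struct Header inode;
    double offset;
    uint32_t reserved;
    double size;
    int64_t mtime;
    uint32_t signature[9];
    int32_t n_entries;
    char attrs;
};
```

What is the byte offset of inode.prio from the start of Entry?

Header: cpu at 0 (size 8, align 8) → ends 8; pid at 8 (size 4, align 4) → ends 12; prio at 12 (size 4, align 4) → ends 16; total 16 bytes, alignment 8
inode at 0 (size 16, align 8) → ends 16
within Header: prio at 12
0 + 12 = 12

12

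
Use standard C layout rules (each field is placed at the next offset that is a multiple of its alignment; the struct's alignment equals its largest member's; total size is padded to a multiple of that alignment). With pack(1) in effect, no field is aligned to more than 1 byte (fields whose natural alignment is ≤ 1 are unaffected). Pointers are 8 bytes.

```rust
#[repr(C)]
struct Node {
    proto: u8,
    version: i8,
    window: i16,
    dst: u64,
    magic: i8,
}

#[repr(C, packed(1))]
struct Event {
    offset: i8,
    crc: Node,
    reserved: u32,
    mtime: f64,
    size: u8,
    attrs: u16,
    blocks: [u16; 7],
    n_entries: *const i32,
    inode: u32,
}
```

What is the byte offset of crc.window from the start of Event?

3

Node: proto at 0 (size 1, align 1) → ends 1; version at 1 (size 1, align 1) → ends 2; window at 2 (size 2, align 2) → ends 4; pad 4 to align 8 for dst; dst at 8 (size 8, align 8) → ends 16; magic at 16 (size 1, align 1) → ends 17; tail pad 7 to reach multiple of 8; total 24 bytes, alignment 8
offset at 0 (size 1, align 1) → ends 1
crc at 1 (size 24, align 1) → ends 25
within Node: window at 2
1 + 2 = 3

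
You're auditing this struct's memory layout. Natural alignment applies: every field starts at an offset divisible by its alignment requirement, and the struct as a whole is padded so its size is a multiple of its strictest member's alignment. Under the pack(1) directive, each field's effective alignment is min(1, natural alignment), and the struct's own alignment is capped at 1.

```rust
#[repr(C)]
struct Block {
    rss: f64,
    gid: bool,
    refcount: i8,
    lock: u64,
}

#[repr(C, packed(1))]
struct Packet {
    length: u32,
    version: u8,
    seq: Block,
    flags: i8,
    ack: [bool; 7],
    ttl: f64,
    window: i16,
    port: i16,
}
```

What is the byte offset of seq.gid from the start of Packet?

Block: 0..8  rss  (8B, 8-aligned); 8..9  gid  (1B, 1-aligned); 9..10  refcount  (1B, 1-aligned); 10..16  -- padding (6B); 16..24  lock  (8B, 8-aligned); sizeof = 24, alignof = 8
0..4  length  (4B, 1-aligned)
4..5  version  (1B, 1-aligned)
5..29  seq  (24B, 1-aligned)
within Block: gid at 8
5 + 8 = 13

13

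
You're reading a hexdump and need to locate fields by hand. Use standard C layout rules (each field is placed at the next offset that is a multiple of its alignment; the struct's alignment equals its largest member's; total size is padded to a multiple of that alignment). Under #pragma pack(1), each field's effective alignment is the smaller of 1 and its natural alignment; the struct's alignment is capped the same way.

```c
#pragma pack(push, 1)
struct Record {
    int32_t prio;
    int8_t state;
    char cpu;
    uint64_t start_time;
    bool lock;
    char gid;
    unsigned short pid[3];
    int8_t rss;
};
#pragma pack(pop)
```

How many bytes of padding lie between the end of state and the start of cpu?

0

prio at 0 (size 4, align 1) → ends 4
state at 4 (size 1, align 1) → ends 5
cpu at 5 (size 1, align 1) → ends 6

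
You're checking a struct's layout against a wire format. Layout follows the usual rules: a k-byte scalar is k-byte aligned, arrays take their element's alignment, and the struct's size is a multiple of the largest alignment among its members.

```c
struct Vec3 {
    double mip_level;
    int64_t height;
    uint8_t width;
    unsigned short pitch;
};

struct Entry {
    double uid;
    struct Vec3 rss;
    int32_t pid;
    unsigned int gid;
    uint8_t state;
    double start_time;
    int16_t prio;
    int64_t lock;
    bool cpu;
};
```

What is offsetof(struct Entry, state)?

Vec3: 0..8  mip_level  (8B, 8-aligned); 8..16  height  (8B, 8-aligned); 16..17  width  (1B, 1-aligned); 17..18  -- padding (1B); 18..20  pitch  (2B, 2-aligned); 20..24  -- tail padding (4B); sizeof = 24, alignof = 8
0..8  uid  (8B, 8-aligned)
8..32  rss  (24B, 8-aligned)
32..36  pid  (4B, 4-aligned)
36..40  gid  (4B, 4-aligned)
40..41  state  (1B, 1-aligned)

40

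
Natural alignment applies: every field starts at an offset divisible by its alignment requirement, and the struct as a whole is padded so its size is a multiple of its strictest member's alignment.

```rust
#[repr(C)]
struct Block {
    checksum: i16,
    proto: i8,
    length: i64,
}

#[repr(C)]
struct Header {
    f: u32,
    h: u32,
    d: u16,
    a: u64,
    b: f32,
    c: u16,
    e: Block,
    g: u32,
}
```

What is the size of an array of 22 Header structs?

Block: @0: checksum [2B, align 2] → 2; @2: proto [1B, align 1] → 3; +5 pad (align 8); @8: length [8B, align 8] → 16; size 16, align 8
@0: f [4B, align 4] → 4
@4: h [4B, align 4] → 8
@8: d [2B, align 2] → 10
+6 pad (align 8)
@16: a [8B, align 8] → 24
@24: b [4B, align 4] → 28
@28: c [2B, align 2] → 30
+2 pad (align 8)
@32: e [16B, align 8] → 48
@48: g [4B, align 4] → 52
+4 tail pad (align 8)
size 56, align 8
array of 22: 22 × 56 = 1232

1232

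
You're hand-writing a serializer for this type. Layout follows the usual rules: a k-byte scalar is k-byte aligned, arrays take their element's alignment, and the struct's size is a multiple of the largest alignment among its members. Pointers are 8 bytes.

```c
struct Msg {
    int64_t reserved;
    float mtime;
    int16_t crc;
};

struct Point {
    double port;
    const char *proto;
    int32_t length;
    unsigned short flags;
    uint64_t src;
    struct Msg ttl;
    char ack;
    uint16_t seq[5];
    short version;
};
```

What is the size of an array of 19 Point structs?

1216

Msg: 0..8  reserved  (8B, 8-aligned); 8..12  mtime  (4B, 4-aligned); 12..14  crc  (2B, 2-aligned); 14..16  -- tail padding (2B); sizeof = 16, alignof = 8
0..8  port  (8B, 8-aligned)
8..16  proto  (8B, 8-aligned)
16..20  length  (4B, 4-aligned)
20..22  flags  (2B, 2-aligned)
22..24  -- padding (2B)
24..32  src  (8B, 8-aligned)
32..48  ttl  (16B, 8-aligned)
48..49  ack  (1B, 1-aligned)
49..50  -- padding (1B)
50..60  seq  (10B, 2-aligned)
60..62  version  (2B, 2-aligned)
62..64  -- tail padding (2B)
sizeof = 64, alignof = 8
array of 19: 19 × 64 = 1216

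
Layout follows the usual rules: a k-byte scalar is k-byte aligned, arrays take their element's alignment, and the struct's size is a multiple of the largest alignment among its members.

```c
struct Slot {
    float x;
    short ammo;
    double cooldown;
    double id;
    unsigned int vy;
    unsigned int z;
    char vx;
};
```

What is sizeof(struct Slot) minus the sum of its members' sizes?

9

@0: x [4B, align 4] → 4
@4: ammo [2B, align 2] → 6
+2 pad (align 8)
@8: cooldown [8B, align 8] → 16
@16: id [8B, align 8] → 24
@24: vy [4B, align 4] → 28
@28: z [4B, align 4] → 32
@32: vx [1B, align 1] → 33
+7 tail pad (align 8)
size 40, align 8
data bytes 31, size 40 → padding 9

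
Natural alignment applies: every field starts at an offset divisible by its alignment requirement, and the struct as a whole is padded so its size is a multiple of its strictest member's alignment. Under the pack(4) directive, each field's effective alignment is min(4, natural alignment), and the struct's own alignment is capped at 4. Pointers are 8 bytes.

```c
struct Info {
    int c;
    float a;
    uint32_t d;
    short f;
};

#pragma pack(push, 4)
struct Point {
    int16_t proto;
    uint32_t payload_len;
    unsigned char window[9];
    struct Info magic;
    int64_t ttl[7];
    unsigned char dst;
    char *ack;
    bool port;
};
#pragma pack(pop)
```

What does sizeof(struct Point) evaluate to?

108 bytes

Info: 0..4  c  (4B, 4-aligned); 4..8  a  (4B, 4-aligned); 8..12  d  (4B, 4-aligned); 12..14  f  (2B, 2-aligned); 14..16  -- tail padding (2B); sizeof = 16, alignof = 4
0..2  proto  (2B, 2-aligned)
2..4  -- padding (2B)
4..8  payload_len  (4B, 4-aligned)
8..17  window  (9B, 1-aligned)
17..20  -- padding (3B)
20..36  magic  (16B, 4-aligned)
36..92  ttl  (56B, 4-aligned)
92..93  dst  (1B, 1-aligned)
93..96  -- padding (3B)
96..104  ack  (8B, 4-aligned)
104..105  port  (1B, 1-aligned)
105..108  -- tail padding (3B)
sizeof = 108, alignof = 4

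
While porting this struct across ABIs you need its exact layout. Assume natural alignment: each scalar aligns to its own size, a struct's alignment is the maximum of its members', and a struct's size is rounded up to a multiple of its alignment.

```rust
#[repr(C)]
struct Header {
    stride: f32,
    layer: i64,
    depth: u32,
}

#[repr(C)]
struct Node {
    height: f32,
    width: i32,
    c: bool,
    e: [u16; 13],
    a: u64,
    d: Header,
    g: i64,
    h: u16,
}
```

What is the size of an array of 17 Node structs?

Header: 0..4  stride  (4B, 4-aligned); 4..8  -- padding (4B); 8..16  layer  (8B, 8-aligned); 16..20  depth  (4B, 4-aligned); 20..24  -- tail padding (4B); sizeof = 24, alignof = 8
0..4  height  (4B, 4-aligned)
4..8  width  (4B, 4-aligned)
8..9  c  (1B, 1-aligned)
9..10  -- padding (1B)
10..36  e  (26B, 2-aligned)
36..40  -- padding (4B)
40..48  a  (8B, 8-aligned)
48..72  d  (24B, 8-aligned)
72..80  g  (8B, 8-aligned)
80..82  h  (2B, 2-aligned)
82..88  -- tail padding (6B)
sizeof = 88, alignof = 8
array of 17: 17 × 88 = 1496

1496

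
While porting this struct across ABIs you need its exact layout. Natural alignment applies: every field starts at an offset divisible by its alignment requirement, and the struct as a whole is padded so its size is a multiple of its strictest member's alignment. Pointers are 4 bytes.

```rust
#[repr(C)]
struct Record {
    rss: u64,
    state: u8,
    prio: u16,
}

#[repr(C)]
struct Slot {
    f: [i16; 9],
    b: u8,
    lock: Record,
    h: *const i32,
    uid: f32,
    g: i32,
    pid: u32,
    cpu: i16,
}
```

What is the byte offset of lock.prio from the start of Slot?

34

Record: rss at 0 (size 8, align 8) → ends 8; state at 8 (size 1, align 1) → ends 9; pad 1 to align 2 for prio; prio at 10 (size 2, align 2) → ends 12; tail pad 4 to reach multiple of 8; total 16 bytes, alignment 8
f at 0 (size 18, align 2) → ends 18
b at 18 (size 1, align 1) → ends 19
pad 5 to align 8 for lock
lock at 24 (size 16, align 8) → ends 40
within Record: prio at 10
24 + 10 = 34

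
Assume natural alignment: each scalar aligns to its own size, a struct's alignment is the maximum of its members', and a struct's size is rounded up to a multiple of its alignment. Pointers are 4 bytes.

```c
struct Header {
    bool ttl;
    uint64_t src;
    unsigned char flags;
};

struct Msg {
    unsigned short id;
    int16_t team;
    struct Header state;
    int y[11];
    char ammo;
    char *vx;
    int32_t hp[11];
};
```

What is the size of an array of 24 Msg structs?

Header: 0..1  ttl  (1B, 1-aligned); 1..8  -- padding (7B); 8..16  src  (8B, 8-aligned); 16..17  flags  (1B, 1-aligned); 17..24  -- tail padding (7B); sizeof = 24, alignof = 8
0..2  id  (2B, 2-aligned)
2..4  team  (2B, 2-aligned)
4..8  -- padding (4B)
8..32  state  (24B, 8-aligned)
32..76  y  (44B, 4-aligned)
76..77  ammo  (1B, 1-aligned)
77..80  -- padding (3B)
80..84  vx  (4B, 4-aligned)
84..128  hp  (44B, 4-aligned)
sizeof = 128, alignof = 8
array of 24: 24 × 128 = 3072

3072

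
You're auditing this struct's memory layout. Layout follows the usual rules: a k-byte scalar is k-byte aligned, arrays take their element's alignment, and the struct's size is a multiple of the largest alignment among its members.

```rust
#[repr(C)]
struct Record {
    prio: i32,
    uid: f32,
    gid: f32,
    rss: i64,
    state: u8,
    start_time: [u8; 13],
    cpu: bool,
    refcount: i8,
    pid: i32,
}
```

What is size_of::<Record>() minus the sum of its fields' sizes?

8

@0: prio [4B, align 4] → 4
@4: uid [4B, align 4] → 8
@8: gid [4B, align 4] → 12
+4 pad (align 8)
@16: rss [8B, align 8] → 24
@24: state [1B, align 1] → 25
@25: start_time [13B, align 1] → 38
@38: cpu [1B, align 1] → 39
@39: refcount [1B, align 1] → 40
@40: pid [4B, align 4] → 44
+4 tail pad (align 8)
size 48, align 8
data bytes 40, size 48 → padding 8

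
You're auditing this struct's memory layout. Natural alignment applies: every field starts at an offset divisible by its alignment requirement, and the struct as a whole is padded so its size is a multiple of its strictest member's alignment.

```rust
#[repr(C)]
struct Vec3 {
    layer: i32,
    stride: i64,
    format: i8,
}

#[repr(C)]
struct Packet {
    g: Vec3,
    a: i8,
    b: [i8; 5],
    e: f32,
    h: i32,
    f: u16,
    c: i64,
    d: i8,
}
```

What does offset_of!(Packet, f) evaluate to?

40

Vec3: layer at 0 (size 4, align 4) → ends 4; pad 4 to align 8 for stride; stride at 8 (size 8, align 8) → ends 16; format at 16 (size 1, align 1) → ends 17; tail pad 7 to reach multiple of 8; total 24 bytes, alignment 8
g at 0 (size 24, align 8) → ends 24
a at 24 (size 1, align 1) → ends 25
b at 25 (size 5, align 1) → ends 30
pad 2 to align 4 for e
e at 32 (size 4, align 4) → ends 36
h at 36 (size 4, align 4) → ends 40
f at 40 (size 2, align 2) → ends 42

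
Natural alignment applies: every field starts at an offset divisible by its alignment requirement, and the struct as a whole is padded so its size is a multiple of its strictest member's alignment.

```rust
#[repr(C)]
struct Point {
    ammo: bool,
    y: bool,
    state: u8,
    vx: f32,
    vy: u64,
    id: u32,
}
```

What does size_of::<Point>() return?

ammo at 0 (size 1, align 1) → ends 1
y at 1 (size 1, align 1) → ends 2
state at 2 (size 1, align 1) → ends 3
pad 1 to align 4 for vx
vx at 4 (size 4, align 4) → ends 8
vy at 8 (size 8, align 8) → ends 16
id at 16 (size 4, align 4) → ends 20
tail pad 4 to reach multiple of 8
total 24 bytes, alignment 8

24 bytes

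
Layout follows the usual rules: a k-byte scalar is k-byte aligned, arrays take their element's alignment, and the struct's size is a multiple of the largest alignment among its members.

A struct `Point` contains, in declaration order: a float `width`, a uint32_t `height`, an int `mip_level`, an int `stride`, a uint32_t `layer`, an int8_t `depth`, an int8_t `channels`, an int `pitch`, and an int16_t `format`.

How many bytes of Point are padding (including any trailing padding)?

@0: width [4B, align 4] → 4
@4: height [4B, align 4] → 8
@8: mip_level [4B, align 4] → 12
@12: stride [4B, align 4] → 16
@16: layer [4B, align 4] → 20
@20: depth [1B, align 1] → 21
@21: channels [1B, align 1] → 22
+2 pad (align 4)
@24: pitch [4B, align 4] → 28
@28: format [2B, align 2] → 30
+2 tail pad (align 4)
size 32, align 4
data bytes 28, size 32 → padding 4

4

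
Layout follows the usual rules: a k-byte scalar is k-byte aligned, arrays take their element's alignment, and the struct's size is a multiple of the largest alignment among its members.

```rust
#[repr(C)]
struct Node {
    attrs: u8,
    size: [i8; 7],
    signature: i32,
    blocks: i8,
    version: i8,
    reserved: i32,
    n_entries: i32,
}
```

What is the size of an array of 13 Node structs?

0..1  attrs  (1B, 1-aligned)
1..8  size  (7B, 1-aligned)
8..12  signature  (4B, 4-aligned)
12..13  blocks  (1B, 1-aligned)
13..14  version  (1B, 1-aligned)
14..16  -- padding (2B)
16..20  reserved  (4B, 4-aligned)
20..24  n_entries  (4B, 4-aligned)
sizeof = 24, alignof = 4
array of 13: 13 × 24 = 312

312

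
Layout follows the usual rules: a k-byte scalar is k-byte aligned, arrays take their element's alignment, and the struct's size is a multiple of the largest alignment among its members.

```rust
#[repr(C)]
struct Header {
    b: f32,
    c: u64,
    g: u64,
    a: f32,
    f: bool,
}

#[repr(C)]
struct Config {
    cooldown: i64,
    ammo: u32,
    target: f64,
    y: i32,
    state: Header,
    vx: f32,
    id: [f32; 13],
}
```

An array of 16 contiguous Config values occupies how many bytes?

Header: @0: b [4B, align 4] → 4; +4 pad (align 8); @8: c [8B, align 8] → 16; @16: g [8B, align 8] → 24; @24: a [4B, align 4] → 28; @28: f [1B, align 1] → 29; +3 tail pad (align 8); size 32, align 8
@0: cooldown [8B, align 8] → 8
@8: ammo [4B, align 4] → 12
+4 pad (align 8)
@16: target [8B, align 8] → 24
@24: y [4B, align 4] → 28
+4 pad (align 8)
@32: state [32B, align 8] → 64
@64: vx [4B, align 4] → 68
@68: id [52B, align 4] → 120
size 120, align 8
array of 16: 16 × 120 = 1920

1920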